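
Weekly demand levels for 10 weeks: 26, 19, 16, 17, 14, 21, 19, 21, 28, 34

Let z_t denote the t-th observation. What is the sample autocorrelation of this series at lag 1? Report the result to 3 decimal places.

Mean z̄ = (26 + 19 + 16 + 17 + 14 + 21 + 19 + 21 + 28 + 34)/10 = 21.5000
Numerator Σ_{t=1}^{9}(z_t−z̄)(z_{t+1}−z̄) = 145.2500
Denominator Σ(z_t−z̄)² = 338.5000
r_1 = 145.2500 / 338.5000 = 0.429

0.429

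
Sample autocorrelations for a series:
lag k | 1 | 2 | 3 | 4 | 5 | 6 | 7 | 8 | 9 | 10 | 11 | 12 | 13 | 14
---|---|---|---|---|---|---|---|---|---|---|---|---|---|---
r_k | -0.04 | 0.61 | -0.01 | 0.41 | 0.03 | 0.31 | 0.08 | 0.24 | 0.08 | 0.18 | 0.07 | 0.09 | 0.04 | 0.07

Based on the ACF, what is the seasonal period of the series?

The largest autocorrelation is r_2 = 0.61, with weaker echoes at lags 4 (0.41), 6 (0.31), 8 (0.24) and 10 (0.18); the remaining lags stay at or below 0.09.
The dominant spike at lag 2 indicates a seasonal period of 2.

2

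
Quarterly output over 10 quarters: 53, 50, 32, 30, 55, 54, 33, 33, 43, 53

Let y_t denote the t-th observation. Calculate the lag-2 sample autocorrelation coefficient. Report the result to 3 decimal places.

-0.794

Mean ȳ = (53 + 50 + 32 + 30 + 55 + 54 + 33 + 33 + 43 + 53)/10 = 43.6000
Numerator Σ_{t=1}^{8}(y_t−ȳ)(y_{t+2}−ȳ) = -794.1200
Denominator Σ(y_t−ȳ)² = 1000.4000
r_2 = -794.1200 / 1000.4000 = -0.794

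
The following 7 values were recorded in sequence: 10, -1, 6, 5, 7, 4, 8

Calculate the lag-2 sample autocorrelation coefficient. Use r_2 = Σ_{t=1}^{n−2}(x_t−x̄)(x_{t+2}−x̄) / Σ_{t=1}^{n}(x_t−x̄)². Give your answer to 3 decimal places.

Mean x̄ = (10 − 1 + 6 + 5 + 7 + 4 + 8)/7 = 5.5714
Deviations from mean: 4.4286, -6.5714, 0.4286, -0.5714, 1.4286, -1.5714, 2.4286
Numerator Σ_{t=1}^{5}(x_t−x̄)(x_{t+2}−x̄) = 10.6327
Denominator Σ(x_t−x̄)² = 73.7143
r_2 = 10.6327 / 73.7143 = 0.144

0.144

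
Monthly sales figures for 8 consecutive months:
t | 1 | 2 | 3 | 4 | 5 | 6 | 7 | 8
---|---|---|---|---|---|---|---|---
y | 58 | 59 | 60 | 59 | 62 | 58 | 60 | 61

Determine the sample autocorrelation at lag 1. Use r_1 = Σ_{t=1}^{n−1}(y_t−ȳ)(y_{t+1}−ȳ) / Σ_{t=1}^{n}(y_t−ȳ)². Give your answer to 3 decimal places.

-0.352

Mean ȳ = (58 + 59 + 60 + 59 + 62 + 58 + 60 + 61)/8 = 59.6250
Σ(y_t−ȳ)(y_{t+1}−ȳ) = (1.0156) + (-0.2344) + (-0.2344) + (-1.4844) + (-3.8594) + (-0.6094) + (0.5156) = -4.8906
Denominator Σ(y_t−ȳ)² = 13.8750
r_1 = -4.8906 / 13.8750 = -0.352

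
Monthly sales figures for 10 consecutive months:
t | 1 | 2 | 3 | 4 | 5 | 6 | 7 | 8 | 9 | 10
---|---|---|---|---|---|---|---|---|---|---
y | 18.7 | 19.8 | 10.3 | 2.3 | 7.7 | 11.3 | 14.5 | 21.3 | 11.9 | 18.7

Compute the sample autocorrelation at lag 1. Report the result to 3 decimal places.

0.338

Mean ȳ = (18.7 + 19.8 + 10.3 + 2.3 + 7.7 + 11.3 + 14.5 + 21.3 + 11.9 + 18.7)/10 = 13.6500
Numerator Σ_{t=1}^{9}(y_t−ȳ)(y_{t+1}−ȳ) = 112.2725
Denominator Σ(y_t−ȳ)² = 332.1050
r_1 = 112.2725 / 332.1050 = 0.338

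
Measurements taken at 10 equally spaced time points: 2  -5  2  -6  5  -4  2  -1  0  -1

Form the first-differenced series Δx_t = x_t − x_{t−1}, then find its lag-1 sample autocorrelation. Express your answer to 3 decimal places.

First differences Δx: -7, 7, -8, 11, -9, 6, -3, 1, -1
Mean of differences = -0.3333
Numerator Σ(Δx_t−Δx̄)(Δx_{t+1}−Δx̄) = -366.4444
Denominator Σ(Δx_t−Δx̄)² = 410.0000
r_1(Δx) = -366.4444 / 410.0000 = -0.894

-0.894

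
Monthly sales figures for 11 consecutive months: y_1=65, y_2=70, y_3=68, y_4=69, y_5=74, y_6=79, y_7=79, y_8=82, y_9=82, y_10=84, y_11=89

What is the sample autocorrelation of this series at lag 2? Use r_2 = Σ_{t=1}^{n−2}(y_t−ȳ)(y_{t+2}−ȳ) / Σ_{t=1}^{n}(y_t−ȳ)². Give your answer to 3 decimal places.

Mean ȳ = (65 + 70 + 68 + 69 + 74 + 79 + 79 + 82 + 82 + 84 + 89)/11 = 76.4545
Numerator Σ_{t=1}^{9}(y_t−ȳ)(y_{t+2}−ȳ) = 280.1322
Denominator Σ(y_t−ȳ)² = 594.7273
r_2 = 280.1322 / 594.7273 = 0.471

0.471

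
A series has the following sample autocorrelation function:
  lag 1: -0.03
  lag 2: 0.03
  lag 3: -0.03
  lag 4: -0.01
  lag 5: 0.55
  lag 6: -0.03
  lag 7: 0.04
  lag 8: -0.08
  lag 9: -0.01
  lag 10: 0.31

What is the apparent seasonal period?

The largest autocorrelation is r_5 = 0.55, with a weaker echo at lag 10 (0.31); the remaining lags stay at or below 0.04.
The dominant spike at lag 5 indicates a seasonal period of 5.

5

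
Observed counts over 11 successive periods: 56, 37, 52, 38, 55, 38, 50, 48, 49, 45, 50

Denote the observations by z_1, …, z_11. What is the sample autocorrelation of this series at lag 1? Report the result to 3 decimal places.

Mean z̄ = (56 + 37 + 52 + 38 + 55 + 38 + 50 + 48 + 49 + 45 + 50)/11 = 47.0909
Numerator Σ_{t=1}^{10}(z_t−z̄)(z_{t+1}−z̄) = -360.0083
Denominator Σ(z_t−z̄)² = 458.9091
r_1 = -360.0083 / 458.9091 = -0.784

-0.784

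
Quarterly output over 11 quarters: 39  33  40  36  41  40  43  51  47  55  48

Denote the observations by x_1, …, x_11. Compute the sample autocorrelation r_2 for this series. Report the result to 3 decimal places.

0.461

Mean x̄ = (39 + 33 + 40 + 36 + 41 + 40 + 43 + 51 + 47 + 55 + 48)/11 = 43.0000
Numerator Σ_{t=1}^{9}(x_t−x̄)(x_{t+2}−x̄) = 201.0000
Denominator Σ(x_t−x̄)² = 436.0000
r_2 = 201.0000 / 436.0000 = 0.461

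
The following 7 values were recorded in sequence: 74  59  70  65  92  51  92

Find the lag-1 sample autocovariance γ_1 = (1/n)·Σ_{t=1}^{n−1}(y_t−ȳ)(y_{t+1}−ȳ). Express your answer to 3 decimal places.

-138.472

Mean ȳ = (74 + 59 + 70 + 65 + 92 + 51 + 92)/7 = 71.8571
Σ_{t=1}^{6}(y_t−ȳ)(y_{t+1}−ȳ) = -969.3061
γ_1 = -969.3061 / 7 = -138.472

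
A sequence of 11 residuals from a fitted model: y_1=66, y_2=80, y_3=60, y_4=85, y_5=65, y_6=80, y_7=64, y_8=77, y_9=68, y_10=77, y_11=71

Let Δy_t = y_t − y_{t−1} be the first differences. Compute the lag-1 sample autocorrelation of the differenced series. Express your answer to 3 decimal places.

-0.924

First differences Δy: 14, -20, 25, -20, 15, -16, 13, -9, 9, -6
Mean of differences = 0.5000
Numerator Σ(Δy_t−Δȳ)(Δy_{t+1}−Δȳ) = -2278.7500
Denominator Σ(Δy_t−Δȳ)² = 2466.5000
r_1(Δy) = -2278.7500 / 2466.5000 = -0.924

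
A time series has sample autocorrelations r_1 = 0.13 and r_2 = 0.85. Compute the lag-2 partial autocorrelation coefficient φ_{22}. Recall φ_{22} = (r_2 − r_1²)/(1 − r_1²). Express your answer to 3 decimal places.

0.847

φ_{22} = (r_2 − r_1²) / (1 − r_1²)
r_1² = (0.13)² = 0.0169
Numerator = 0.85 − 0.0169 = 0.8331; denominator = 1 − 0.0169 = 0.9831
φ_{22} = 0.8331 / 0.9831 = 0.847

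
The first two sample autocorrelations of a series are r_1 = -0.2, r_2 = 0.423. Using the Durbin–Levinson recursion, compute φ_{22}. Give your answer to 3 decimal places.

0.399

φ_{22} = (r_2 − r_1²) / (1 − r_1²)
r_1² = (-0.2)² = 0.04
Numerator = 0.423 − 0.0400 = 0.3830; denominator = 1 − 0.0400 = 0.9600
φ_{22} = 0.3830 / 0.9600 = 0.399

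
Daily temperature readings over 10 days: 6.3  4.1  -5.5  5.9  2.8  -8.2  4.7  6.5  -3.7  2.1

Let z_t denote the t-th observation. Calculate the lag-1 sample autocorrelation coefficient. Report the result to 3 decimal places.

-0.341

Mean z̄ = (6.3 + 4.1 − 5.5 + 5.9 + 2.8 − 8.2 + 4.7 + 6.5 − 3.7 + 2.1)/10 = 1.5000
Numerator Σ_{t=1}^{9}(z_t−z̄)(z_{t+1}−z̄) = -87.5700
Denominator Σ(z_t−z̄)² = 256.5800
r_1 = -87.5700 / 256.5800 = -0.341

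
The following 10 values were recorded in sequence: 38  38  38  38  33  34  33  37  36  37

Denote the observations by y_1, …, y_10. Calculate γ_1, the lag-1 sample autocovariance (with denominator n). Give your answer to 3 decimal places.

1.516

Mean ȳ = (38 + 38 + 38 + 38 + 33 + 34 + 33 + 37 + 36 + 37)/10 = 36.2000
Σ_{t=1}^{9}(y_t−ȳ)(y_{t+1}−ȳ) = 15.1600
γ_1 = 15.1600 / 10 = 1.516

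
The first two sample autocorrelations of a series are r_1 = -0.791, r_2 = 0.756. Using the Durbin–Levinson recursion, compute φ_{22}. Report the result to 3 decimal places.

φ_{22} = (r_2 − r_1²) / (1 − r_1²)
r_1² = (-0.791)² = 0.625681
Numerator = 0.756 − 0.6257 = 0.1303; denominator = 1 − 0.6257 = 0.3743
φ_{22} = 0.1303 / 0.3743 = 0.348

0.348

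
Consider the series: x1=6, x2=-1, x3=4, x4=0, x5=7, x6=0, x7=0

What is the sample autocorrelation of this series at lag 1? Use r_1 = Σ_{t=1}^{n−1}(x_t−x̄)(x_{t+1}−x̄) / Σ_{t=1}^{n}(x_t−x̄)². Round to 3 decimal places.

-0.582

Mean x̄ = (6 − 1 + 4 + 0 + 7 + 0 + 0)/7 = 2.2857
Deviations from mean: 3.7143, -3.2857, 1.7143, -2.2857, 4.7143, -2.2857, -2.2857
Σ(x_t−x̄)(x_{t+1}−x̄) = (-12.2041) + (-5.6327) + (-3.9184) + (-10.7755) + (-10.7755) + (5.2245) = -38.0816
Denominator Σ(x_t−x̄)² = 65.4286
r_1 = -38.0816 / 65.4286 = -0.582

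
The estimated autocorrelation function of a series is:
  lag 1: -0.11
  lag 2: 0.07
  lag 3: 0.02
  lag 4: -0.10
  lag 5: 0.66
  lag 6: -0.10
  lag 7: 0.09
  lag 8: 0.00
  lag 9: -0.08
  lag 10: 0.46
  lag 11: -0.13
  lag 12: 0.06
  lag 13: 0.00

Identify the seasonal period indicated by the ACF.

The largest autocorrelation is r_5 = 0.66, with a weaker echo at lag 10 (0.46); the remaining lags stay at or below 0.09.
The dominant spike at lag 5 indicates a seasonal period of 5.

5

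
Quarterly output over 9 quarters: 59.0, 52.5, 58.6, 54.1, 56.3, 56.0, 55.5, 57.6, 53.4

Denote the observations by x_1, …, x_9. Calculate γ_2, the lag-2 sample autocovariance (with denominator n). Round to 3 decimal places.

Mean x̄ = (59.0 + 52.5 + 58.6 + 54.1 + 56.3 + 56.0 + 55.5 + 57.6 + 53.4)/9 = 55.8889
Σ_{t=1}^{7}(x_t−x̄)(x_{t+2}−x̄) = 16.4109
γ_2 = 16.4109 / 9 = 1.823

1.823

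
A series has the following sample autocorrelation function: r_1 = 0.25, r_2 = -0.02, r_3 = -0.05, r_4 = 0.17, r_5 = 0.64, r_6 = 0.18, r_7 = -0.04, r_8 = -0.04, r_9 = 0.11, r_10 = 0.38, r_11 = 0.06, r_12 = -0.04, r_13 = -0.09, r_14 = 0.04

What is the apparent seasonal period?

5

The largest autocorrelation is r_5 = 0.64, with a weaker echo at lag 10 (0.38); the remaining lags stay at or below 0.25.
The dominant spike at lag 5 indicates a seasonal period of 5.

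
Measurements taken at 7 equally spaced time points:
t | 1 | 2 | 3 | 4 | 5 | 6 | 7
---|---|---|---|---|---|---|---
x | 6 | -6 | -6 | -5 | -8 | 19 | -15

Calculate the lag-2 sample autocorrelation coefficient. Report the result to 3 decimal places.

0.023

Mean x̄ = (6 − 6 − 6 − 5 − 8 + 19 − 15)/7 = -2.1429
Deviations from mean: 8.1429, -3.8571, -3.8571, -2.8571, -5.8571, 21.1429, -12.8571
Σ(x_t−x̄)(x_{t+2}−x̄) = (-31.4082) + (11.0204) + (22.5918) + (-60.4082) + (75.3061) = 17.1020
Denominator Σ(x_t−x̄)² = 750.8571
r_2 = 17.1020 / 750.8571 = 0.023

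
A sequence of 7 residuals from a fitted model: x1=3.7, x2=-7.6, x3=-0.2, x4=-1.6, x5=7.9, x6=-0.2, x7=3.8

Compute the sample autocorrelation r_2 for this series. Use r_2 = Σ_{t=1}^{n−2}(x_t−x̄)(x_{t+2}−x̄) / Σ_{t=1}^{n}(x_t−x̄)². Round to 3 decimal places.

Mean x̄ = (3.7 − 7.6 − 0.2 − 1.6 + 7.9 − 0.2 + 3.8)/7 = 0.8286
Deviations from mean: 2.8714, -8.4286, -1.0286, -2.4286, 7.0714, -1.0286, 2.9714
Numerator Σ_{t=1}^{5}(x_t−x̄)(x_{t+2}−x̄) = 33.7527
Denominator Σ(x_t−x̄)² = 146.1343
r_2 = 33.7527 / 146.1343 = 0.231

0.231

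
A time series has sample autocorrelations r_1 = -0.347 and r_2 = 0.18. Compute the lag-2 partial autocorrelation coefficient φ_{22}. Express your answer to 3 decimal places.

0.068

φ_{22} = (r_2 − r_1²) / (1 − r_1²)
r_1² = (-0.347)² = 0.120409
Numerator = 0.18 − 0.1204 = 0.0596; denominator = 1 − 0.1204 = 0.8796
φ_{22} = 0.0596 / 0.8796 = 0.068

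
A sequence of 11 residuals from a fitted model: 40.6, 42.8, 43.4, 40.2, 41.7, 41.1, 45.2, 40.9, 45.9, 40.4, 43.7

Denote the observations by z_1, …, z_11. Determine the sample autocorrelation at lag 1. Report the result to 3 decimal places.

Mean z̄ = (40.6 + 42.8 + 43.4 + 40.2 + 41.7 + 41.1 + 45.2 + 40.9 + 45.9 + 40.4 + 43.7)/11 = 42.3545
Numerator Σ_{t=1}^{10}(z_t−z̄)(z_{t+1}−z̄) = -22.7621
Denominator Σ(z_t−z̄)² = 39.4273
r_1 = -22.7621 / 39.4273 = -0.577

-0.577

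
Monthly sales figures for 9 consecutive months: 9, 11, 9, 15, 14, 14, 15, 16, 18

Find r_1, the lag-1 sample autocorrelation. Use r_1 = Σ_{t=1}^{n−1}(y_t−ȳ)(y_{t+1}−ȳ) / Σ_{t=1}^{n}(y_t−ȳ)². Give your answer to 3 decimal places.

0.415

Mean ȳ = (9 + 11 + 9 + 15 + 14 + 14 + 15 + 16 + 18)/9 = 13.4444
Numerator Σ_{t=1}^{8}(y_t−ȳ)(y_{t+1}−ȳ) = 32.4691
Denominator Σ(y_t−ȳ)² = 78.2222
r_1 = 32.4691 / 78.2222 = 0.415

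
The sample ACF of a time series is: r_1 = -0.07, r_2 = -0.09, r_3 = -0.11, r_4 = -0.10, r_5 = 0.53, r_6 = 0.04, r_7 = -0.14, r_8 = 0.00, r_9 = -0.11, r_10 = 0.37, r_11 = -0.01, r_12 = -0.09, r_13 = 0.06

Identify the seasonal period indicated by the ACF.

5

The largest autocorrelation is r_5 = 0.53, with a weaker echo at lag 10 (0.37); the remaining lags stay at or below 0.06.
The dominant spike at lag 5 indicates a seasonal period of 5.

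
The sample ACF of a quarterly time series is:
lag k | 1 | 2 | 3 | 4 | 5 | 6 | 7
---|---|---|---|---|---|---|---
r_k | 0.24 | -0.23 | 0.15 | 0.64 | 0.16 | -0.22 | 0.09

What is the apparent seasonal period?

The largest autocorrelation is r_4 = 0.64; the remaining lags stay at or below 0.24.
The dominant spike at lag 4 indicates a seasonal period of 4.

4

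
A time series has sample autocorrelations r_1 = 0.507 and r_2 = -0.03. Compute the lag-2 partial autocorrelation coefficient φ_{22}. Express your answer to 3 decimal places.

φ_{22} = (r_2 − r_1²) / (1 − r_1²)
r_1² = (0.507)² = 0.257049
Numerator = -0.03 − 0.2570 = -0.2870; denominator = 1 − 0.2570 = 0.7430
φ_{22} = -0.2870 / 0.7430 = -0.386

-0.386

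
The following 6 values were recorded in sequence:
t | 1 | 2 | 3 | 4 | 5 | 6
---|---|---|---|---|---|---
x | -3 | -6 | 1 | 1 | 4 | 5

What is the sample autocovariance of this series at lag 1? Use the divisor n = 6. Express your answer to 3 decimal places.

6.148

Mean x̄ = (-3 − 6 + 1 + 1 + 4 + 5)/6 = 0.3333
Deviations: -3.3333, -6.3333, 0.6667, 0.6667, 3.6667, 4.6667
Σ_{t=1}^{5}(x_t−x̄)(x_{t+1}−x̄) = 36.8889
γ_1 = 36.8889 / 6 = 6.148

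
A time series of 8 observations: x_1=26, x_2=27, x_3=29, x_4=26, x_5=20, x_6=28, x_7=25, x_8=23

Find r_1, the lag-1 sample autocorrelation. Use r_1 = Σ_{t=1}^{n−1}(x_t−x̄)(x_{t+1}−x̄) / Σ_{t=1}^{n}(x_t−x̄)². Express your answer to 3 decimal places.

-0.151

Mean x̄ = (26 + 27 + 29 + 26 + 20 + 28 + 25 + 23)/8 = 25.5000
Σ(x_t−x̄)(x_{t+1}−x̄) = (0.7500) + (5.2500) + (1.7500) + (-2.7500) + (-13.7500) + (-1.2500) + (1.2500) = -8.7500
Denominator Σ(x_t−x̄)² = 58.0000
r_1 = -8.7500 / 58.0000 = -0.151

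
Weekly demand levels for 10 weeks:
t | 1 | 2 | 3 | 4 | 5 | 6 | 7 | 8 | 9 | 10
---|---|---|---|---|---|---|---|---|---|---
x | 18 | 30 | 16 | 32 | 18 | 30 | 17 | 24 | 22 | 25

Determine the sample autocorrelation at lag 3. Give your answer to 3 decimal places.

Mean x̄ = (18 + 30 + 16 + 32 + 18 + 30 + 17 + 24 + 22 + 25)/10 = 23.2000
Σ(x_t−x̄)(x_{t+3}−x̄) = (-45.7600) + (-35.3600) + (-48.9600) + (-54.5600) + (-4.1600) + (-8.1600) + (-11.1600) = -208.1200
Denominator Σ(x_t−x̄)² = 319.6000
r_3 = -208.1200 / 319.6000 = -0.651

-0.651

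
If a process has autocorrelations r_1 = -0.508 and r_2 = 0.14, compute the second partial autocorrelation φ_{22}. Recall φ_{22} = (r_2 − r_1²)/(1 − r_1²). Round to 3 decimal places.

-0.159

φ_{22} = (r_2 − r_1²) / (1 − r_1²)
r_1² = (-0.508)² = 0.258064
Numerator = 0.14 − 0.2581 = -0.1181; denominator = 1 − 0.2581 = 0.7419
φ_{22} = -0.1181 / 0.7419 = -0.159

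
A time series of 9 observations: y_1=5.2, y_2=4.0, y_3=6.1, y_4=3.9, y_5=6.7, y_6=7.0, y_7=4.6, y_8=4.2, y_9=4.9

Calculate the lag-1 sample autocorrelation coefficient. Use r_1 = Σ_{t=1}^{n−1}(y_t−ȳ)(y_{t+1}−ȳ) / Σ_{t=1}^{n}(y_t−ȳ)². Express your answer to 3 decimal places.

-0.154

Mean ȳ = (5.2 + 4.0 + 6.1 + 3.9 + 6.7 + 7.0 + 4.6 + 4.2 + 4.9)/9 = 5.1778
Numerator Σ_{t=1}^{8}(y_t−ȳ)(y_{t+1}−ȳ) = -1.6783
Denominator Σ(y_t−ȳ)² = 10.8756
r_1 = -1.6783 / 10.8756 = -0.154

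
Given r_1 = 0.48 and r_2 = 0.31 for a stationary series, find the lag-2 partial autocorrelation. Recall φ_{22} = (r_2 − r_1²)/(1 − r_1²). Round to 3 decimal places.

0.103

φ_{22} = (r_2 − r_1²) / (1 − r_1²)
r_1² = (0.48)² = 0.2304
Numerator = 0.31 − 0.2304 = 0.0796; denominator = 1 − 0.2304 = 0.7696
φ_{22} = 0.0796 / 0.7696 = 0.103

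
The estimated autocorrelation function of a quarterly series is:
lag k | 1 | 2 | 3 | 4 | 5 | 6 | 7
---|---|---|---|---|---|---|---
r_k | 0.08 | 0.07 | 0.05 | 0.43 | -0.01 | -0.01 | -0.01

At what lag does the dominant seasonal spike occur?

The largest autocorrelation is r_4 = 0.43; the remaining lags stay at or below 0.08.
The dominant spike at lag 4 indicates a seasonal period of 4.

4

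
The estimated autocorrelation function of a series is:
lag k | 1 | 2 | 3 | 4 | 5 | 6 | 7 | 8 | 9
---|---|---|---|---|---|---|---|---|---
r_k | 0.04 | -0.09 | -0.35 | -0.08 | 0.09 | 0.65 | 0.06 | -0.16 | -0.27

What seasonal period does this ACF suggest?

The largest autocorrelation is r_6 = 0.65; the remaining lags stay at or below 0.09.
The dominant spike at lag 6 indicates a seasonal period of 6.

6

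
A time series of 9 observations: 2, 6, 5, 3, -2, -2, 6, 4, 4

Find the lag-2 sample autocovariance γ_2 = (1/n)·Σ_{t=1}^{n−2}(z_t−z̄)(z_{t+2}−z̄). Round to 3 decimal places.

Mean z̄ = (2 + 6 + 5 + 3 − 2 − 2 + 6 + 4 + 4)/9 = 2.8889
Σ_{t=1}^{7}(z_t−z̄)(z_{t+2}−z̄) = -29.5802
γ_2 = -29.5802 / 9 = -3.287

-3.287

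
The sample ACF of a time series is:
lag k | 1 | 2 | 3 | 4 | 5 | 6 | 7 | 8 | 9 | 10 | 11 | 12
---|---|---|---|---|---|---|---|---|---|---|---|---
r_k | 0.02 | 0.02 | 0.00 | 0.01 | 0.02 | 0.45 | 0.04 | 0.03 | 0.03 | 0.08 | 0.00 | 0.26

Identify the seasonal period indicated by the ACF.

The largest autocorrelation is r_6 = 0.45, with a weaker echo at lag 12 (0.26); the remaining lags stay at or below 0.08.
The dominant spike at lag 6 indicates a seasonal period of 6.

6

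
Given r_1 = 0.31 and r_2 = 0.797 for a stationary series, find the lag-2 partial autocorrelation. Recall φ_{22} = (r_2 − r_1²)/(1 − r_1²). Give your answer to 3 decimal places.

0.775

φ_{22} = (r_2 − r_1²) / (1 − r_1²)
r_1² = (0.31)² = 0.0961
Numerator = 0.797 − 0.0961 = 0.7009; denominator = 1 − 0.0961 = 0.9039
φ_{22} = 0.7009 / 0.9039 = 0.775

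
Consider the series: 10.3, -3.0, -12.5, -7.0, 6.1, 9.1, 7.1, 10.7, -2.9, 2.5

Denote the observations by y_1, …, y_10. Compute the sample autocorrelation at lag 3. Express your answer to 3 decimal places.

-0.417

Mean ȳ = (10.3 − 3.0 − 12.5 − 7.0 + 6.1 + 9.1 + 7.1 + 10.7 − 2.9 + 2.5)/10 = 2.0400
Numerator Σ_{t=1}^{7}(y_t−ȳ)(y_{t+3}−ȳ) = -240.9168
Denominator Σ(y_t−ȳ)² = 578.3040
r_3 = -240.9168 / 578.3040 = -0.417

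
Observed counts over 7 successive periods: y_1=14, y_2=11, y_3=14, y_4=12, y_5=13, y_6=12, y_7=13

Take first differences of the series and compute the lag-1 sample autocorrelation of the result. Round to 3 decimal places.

-0.760

First differences Δy: -3, 3, -2, 1, -1, 1
Mean of differences = -0.1667
Numerator Σ(Δy_t−Δȳ)(Δy_{t+1}−Δȳ) = -18.8611
Denominator Σ(Δy_t−Δȳ)² = 24.8333
r_1(Δy) = -18.8611 / 24.8333 = -0.760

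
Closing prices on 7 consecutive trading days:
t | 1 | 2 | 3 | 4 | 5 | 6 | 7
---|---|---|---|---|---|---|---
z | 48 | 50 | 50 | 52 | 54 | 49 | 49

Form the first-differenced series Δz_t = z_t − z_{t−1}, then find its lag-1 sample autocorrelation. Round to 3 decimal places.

-0.159

First differences Δz: 2, 0, 2, 2, -5, 0
Mean of differences = 0.1667
Numerator Σ(Δz_t−Δz̄)(Δz_{t+1}−Δz̄) = -5.8611
Denominator Σ(Δz_t−Δz̄)² = 36.8333
r_1(Δz) = -5.8611 / 36.8333 = -0.159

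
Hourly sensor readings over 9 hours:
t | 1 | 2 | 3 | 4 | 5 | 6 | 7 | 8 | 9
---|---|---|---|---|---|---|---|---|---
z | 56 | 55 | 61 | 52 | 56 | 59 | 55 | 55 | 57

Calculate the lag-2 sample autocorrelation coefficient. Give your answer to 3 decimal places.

-0.238

Mean z̄ = (56 + 55 + 61 + 52 + 56 + 59 + 55 + 55 + 57)/9 = 56.2222
Numerator Σ_{t=1}^{7}(z_t−z̄)(z_{t+2}−z̄) = -12.7654
Denominator Σ(z_t−z̄)² = 53.5556
r_2 = -12.7654 / 53.5556 = -0.238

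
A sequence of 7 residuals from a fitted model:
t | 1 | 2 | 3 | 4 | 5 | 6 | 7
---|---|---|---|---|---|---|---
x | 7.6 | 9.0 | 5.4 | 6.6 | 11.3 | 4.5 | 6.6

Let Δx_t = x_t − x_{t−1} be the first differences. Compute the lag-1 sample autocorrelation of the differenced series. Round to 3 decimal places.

-0.571

First differences Δx: 1.4, -3.6, 1.2, 4.7, -6.8, 2.1
Mean of differences = -0.1667
Numerator Σ(Δx_t−Δx̄)(Δx_{t+1}−Δx̄) = -50.7378
Denominator Σ(Δx_t−Δx̄)² = 88.9333
r_1(Δx) = -50.7378 / 88.9333 = -0.571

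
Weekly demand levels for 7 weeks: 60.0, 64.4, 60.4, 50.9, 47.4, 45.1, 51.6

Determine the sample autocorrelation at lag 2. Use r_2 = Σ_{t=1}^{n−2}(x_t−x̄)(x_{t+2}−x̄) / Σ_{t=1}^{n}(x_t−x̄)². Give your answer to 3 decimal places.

0.025

Mean x̄ = (60.0 + 64.4 + 60.4 + 50.9 + 47.4 + 45.1 + 51.6)/7 = 54.2571
Deviations from mean: 5.7429, 10.1429, 6.1429, -3.3571, -6.8571, -9.1571, -2.6571
Numerator Σ_{t=1}^{5}(x_t−x̄)(x_{t+2}−x̄) = 8.0663
Denominator Σ(x_t−x̄)² = 322.7971
r_2 = 8.0663 / 322.7971 = 0.025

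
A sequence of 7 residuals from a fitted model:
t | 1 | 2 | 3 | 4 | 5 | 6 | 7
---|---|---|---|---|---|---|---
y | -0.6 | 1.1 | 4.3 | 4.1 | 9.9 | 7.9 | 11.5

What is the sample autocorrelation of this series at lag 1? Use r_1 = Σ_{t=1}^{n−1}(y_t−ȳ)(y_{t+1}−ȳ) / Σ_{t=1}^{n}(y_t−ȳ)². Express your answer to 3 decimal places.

Mean ȳ = (-0.6 + 1.1 + 4.3 + 4.1 + 9.9 + 7.9 + 11.5)/7 = 5.4571
Σ(y_t−ȳ)(y_{t+1}−ȳ) = (26.3918) + (5.0418) + (1.5704) + (-6.0296) + (10.8533) + (14.7618) = 52.5896
Denominator Σ(y_t−ȳ)² = 121.0771
r_1 = 52.5896 / 121.0771 = 0.434

0.434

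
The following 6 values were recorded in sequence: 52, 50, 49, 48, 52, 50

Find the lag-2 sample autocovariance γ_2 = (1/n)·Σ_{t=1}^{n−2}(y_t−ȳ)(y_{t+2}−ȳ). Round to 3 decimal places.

-0.593

Mean ȳ = (52 + 50 + 49 + 48 + 52 + 50)/6 = 50.1667
Deviations: 1.8333, -0.1667, -1.1667, -2.1667, 1.8333, -0.1667
Σ_{t=1}^{4}(y_t−ȳ)(y_{t+2}−ȳ) = -3.5556
γ_2 = -3.5556 / 6 = -0.593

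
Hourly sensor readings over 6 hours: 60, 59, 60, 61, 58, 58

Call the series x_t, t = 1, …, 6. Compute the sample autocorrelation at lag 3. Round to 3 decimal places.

0.091

Mean x̄ = (60 + 59 + 60 + 61 + 58 + 58)/6 = 59.3333
Deviations from mean: 0.6667, -0.3333, 0.6667, 1.6667, -1.3333, -1.3333
Numerator Σ_{t=1}^{3}(x_t−x̄)(x_{t+3}−x̄) = 0.6667
Denominator Σ(x_t−x̄)² = 7.3333
r_3 = 0.6667 / 7.3333 = 0.091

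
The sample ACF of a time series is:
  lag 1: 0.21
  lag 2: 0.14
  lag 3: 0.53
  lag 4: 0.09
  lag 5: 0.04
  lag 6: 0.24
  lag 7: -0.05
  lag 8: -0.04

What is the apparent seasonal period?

3

The largest autocorrelation is r_3 = 0.53, with a weaker echo at lag 6 (0.24); the remaining lags stay at or below 0.21. The elevated value at lag 1 (0.21), dropping to 0.14 at lag 2, reflects decaying short-term dependence rather than seasonality.
The dominant spike at lag 3 indicates a seasonal period of 3.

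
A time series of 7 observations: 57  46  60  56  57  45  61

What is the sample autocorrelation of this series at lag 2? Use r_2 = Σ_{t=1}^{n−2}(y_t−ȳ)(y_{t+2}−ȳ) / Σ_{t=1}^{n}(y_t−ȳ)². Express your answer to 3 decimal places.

0.064

Mean ȳ = (57 + 46 + 60 + 56 + 57 + 45 + 61)/7 = 54.5714
Numerator Σ_{t=1}^{5}(y_t−ȳ)(y_{t+2}−ȳ) = 16.0612
Denominator Σ(y_t−ȳ)² = 249.7143
r_2 = 16.0612 / 249.7143 = 0.064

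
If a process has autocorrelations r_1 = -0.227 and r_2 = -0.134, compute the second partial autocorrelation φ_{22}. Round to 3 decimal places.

φ_{22} = (r_2 − r_1²) / (1 − r_1²)
r_1² = (-0.227)² = 0.051529
Numerator = -0.134 − 0.0515 = -0.1855; denominator = 1 − 0.0515 = 0.9485
φ_{22} = -0.1855 / 0.9485 = -0.196

-0.196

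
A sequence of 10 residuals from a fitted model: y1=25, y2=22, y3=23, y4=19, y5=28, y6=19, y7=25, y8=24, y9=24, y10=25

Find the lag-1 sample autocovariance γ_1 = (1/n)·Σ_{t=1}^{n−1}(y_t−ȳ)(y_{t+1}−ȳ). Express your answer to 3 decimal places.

-4.516

Mean ȳ = (25 + 22 + 23 + 19 + 28 + 19 + 25 + 24 + 24 + 25)/10 = 23.4000
Σ_{t=1}^{9}(y_t−ȳ)(y_{t+1}−ȳ) = -45.1600
γ_1 = -45.1600 / 10 = -4.516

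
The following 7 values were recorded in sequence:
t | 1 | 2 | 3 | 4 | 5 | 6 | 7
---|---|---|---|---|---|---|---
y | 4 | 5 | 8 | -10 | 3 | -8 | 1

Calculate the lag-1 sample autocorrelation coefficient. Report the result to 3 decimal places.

Mean ȳ = (4 + 5 + 8 − 10 + 3 − 8 + 1)/7 = 0.4286
Numerator Σ_{t=1}^{6}(y_t−ȳ)(y_{t+1}−ȳ) = -81.3265
Denominator Σ(y_t−ȳ)² = 277.7143
r_1 = -81.3265 / 277.7143 = -0.293

-0.293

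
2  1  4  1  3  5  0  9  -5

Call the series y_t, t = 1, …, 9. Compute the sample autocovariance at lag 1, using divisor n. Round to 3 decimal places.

-8.117

Mean ȳ = (2 + 1 + 4 + 1 + 3 + 5 + 0 + 9 − 5)/9 = 2.2222
Σ_{t=1}^{8}(y_t−ȳ)(y_{t+1}−ȳ) = -73.0494
γ_1 = -73.0494 / 9 = -8.117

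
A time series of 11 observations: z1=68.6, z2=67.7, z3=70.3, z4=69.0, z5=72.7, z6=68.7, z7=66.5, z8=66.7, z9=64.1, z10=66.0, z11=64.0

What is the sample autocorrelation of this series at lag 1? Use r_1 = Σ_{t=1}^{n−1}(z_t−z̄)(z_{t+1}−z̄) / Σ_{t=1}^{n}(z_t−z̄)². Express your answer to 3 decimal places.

Mean z̄ = (68.6 + 67.7 + 70.3 + 69.0 + 72.7 + 68.7 + 66.5 + 66.7 + 64.1 + 66.0 + 64.0)/11 = 67.6636
Numerator Σ_{t=1}^{10}(z_t−z̄)(z_{t+1}−z̄) = 30.9760
Denominator Σ(z_t−z̄)² = 67.2255
r_1 = 30.9760 / 67.2255 = 0.461

0.461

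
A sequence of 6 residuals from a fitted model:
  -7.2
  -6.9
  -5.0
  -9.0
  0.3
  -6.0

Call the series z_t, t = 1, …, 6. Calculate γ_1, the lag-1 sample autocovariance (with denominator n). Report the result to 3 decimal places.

Mean z̄ = (-7.2 − 6.9 − 5.0 − 9.0 + 0.3 − 6.0)/6 = -5.6333
Σ_{t=1}^{5}(z_t−z̄)(z_{t+1}−z̄) = -23.1011
γ_1 = -23.1011 / 6 = -3.850

-3.850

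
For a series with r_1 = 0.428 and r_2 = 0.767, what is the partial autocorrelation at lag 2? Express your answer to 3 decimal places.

φ_{22} = (r_2 − r_1²) / (1 − r_1²)
r_1² = (0.428)² = 0.183184
Numerator = 0.767 − 0.1832 = 0.5838; denominator = 1 − 0.1832 = 0.8168
φ_{22} = 0.5838 / 0.8168 = 0.715

0.715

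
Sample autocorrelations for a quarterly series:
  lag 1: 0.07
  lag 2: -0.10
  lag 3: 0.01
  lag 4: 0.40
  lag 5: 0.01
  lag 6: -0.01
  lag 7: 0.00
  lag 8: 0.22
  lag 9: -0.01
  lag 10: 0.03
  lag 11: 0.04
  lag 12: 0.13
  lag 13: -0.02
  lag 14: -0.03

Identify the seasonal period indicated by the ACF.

4

The largest autocorrelation is r_4 = 0.40, with a weaker echo at lag 8 (0.22); the remaining lags stay at or below 0.13.
The dominant spike at lag 4 indicates a seasonal period of 4.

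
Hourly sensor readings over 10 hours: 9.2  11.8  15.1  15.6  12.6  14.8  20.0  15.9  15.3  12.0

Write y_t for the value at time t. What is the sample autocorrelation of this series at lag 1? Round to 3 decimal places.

Mean ȳ = (9.2 + 11.8 + 15.1 + 15.6 + 12.6 + 14.8 + 20.0 + 15.9 + 15.3 + 12.0)/10 = 14.2300
Numerator Σ_{t=1}^{9}(y_t−ȳ)(y_{t+1}−ȳ) = 20.4641
Denominator Σ(y_t−ȳ)² = 79.0210
r_1 = 20.4641 / 79.0210 = 0.259

0.259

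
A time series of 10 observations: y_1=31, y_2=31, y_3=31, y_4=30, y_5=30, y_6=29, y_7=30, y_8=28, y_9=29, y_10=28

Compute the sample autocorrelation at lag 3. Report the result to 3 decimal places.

Mean ȳ = (31 + 31 + 31 + 30 + 30 + 29 + 30 + 28 + 29 + 28)/10 = 29.7000
Numerator Σ_{t=1}^{7}(y_t−ȳ)(y_{t+3}−ȳ) = -0.5700
Denominator Σ(y_t−ȳ)² = 12.1000
r_3 = -0.5700 / 12.1000 = -0.047

-0.047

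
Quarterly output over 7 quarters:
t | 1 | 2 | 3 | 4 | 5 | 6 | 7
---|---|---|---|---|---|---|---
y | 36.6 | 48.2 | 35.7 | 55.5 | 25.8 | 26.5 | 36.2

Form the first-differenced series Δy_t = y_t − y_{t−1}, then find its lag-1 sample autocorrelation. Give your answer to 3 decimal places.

-0.600

First differences Δy: 11.6, -12.5, 19.8, -29.7, 0.7, 9.7
Mean of differences = -0.0667
Numerator Σ(Δy_t−Δȳ)(Δy_{t+1}−Δȳ) = -996.0111
Denominator Σ(Δy_t−Δȳ)² = 1659.4933
r_1(Δy) = -996.0111 / 1659.4933 = -0.600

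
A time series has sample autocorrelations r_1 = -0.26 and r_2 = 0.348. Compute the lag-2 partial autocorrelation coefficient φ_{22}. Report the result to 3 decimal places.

φ_{22} = (r_2 − r_1²) / (1 − r_1²)
r_1² = (-0.26)² = 0.0676
Numerator = 0.348 − 0.0676 = 0.2804; denominator = 1 − 0.0676 = 0.9324
φ_{22} = 0.2804 / 0.9324 = 0.301

0.301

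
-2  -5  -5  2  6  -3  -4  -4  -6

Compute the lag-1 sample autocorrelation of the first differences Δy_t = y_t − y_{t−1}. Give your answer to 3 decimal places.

0.008

First differences Δy: -3, 0, 7, 4, -9, -1, 0, -2
Mean of differences = -0.5000
Numerator Σ(Δy_t−Δȳ)(Δy_{t+1}−Δȳ) = 1.2500
Denominator Σ(Δy_t−Δȳ)² = 158.0000
r_1(Δy) = 1.2500 / 158.0000 = 0.008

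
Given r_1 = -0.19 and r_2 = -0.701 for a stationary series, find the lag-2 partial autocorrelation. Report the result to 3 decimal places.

-0.765

φ_{22} = (r_2 − r_1²) / (1 − r_1²)
r_1² = (-0.19)² = 0.0361
Numerator = -0.701 − 0.0361 = -0.7371; denominator = 1 − 0.0361 = 0.9639
φ_{22} = -0.7371 / 0.9639 = -0.765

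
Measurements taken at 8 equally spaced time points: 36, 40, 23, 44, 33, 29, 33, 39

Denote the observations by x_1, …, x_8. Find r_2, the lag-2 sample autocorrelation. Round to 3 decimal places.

-0.069

Mean x̄ = (36 + 40 + 23 + 44 + 33 + 29 + 33 + 39)/8 = 34.6250
Numerator Σ_{t=1}^{6}(x_t−x̄)(x_{t+2}−x̄) = -21.4063
Denominator Σ(x_t−x̄)² = 309.8750
r_2 = -21.4063 / 309.8750 = -0.069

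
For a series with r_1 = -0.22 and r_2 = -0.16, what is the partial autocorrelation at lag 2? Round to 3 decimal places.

φ_{22} = (r_2 − r_1²) / (1 − r_1²)
r_1² = (-0.22)² = 0.0484
Numerator = -0.16 − 0.0484 = -0.2084; denominator = 1 − 0.0484 = 0.9516
φ_{22} = -0.2084 / 0.9516 = -0.219

-0.219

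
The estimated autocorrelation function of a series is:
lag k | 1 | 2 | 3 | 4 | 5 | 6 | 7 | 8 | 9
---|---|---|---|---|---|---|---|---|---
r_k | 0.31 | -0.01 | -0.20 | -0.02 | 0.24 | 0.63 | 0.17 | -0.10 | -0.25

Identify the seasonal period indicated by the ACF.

6

The largest autocorrelation is r_6 = 0.63; the remaining lags stay at or below 0.31.
The dominant spike at lag 6 indicates a seasonal period of 6.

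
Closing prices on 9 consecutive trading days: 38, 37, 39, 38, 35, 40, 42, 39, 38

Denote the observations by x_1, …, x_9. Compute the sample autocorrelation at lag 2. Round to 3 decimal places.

Mean x̄ = (38 + 37 + 39 + 38 + 35 + 40 + 42 + 39 + 38)/9 = 38.4444
Σ(x_t−x̄)(x_{t+2}−x̄) = (-0.2469) + (0.6420) + (-1.9136) + (-0.6914) + (-12.2469) + (0.8642) + (-1.5802) = -15.1728
Denominator Σ(x_t−x̄)² = 30.2222
r_2 = -15.1728 / 30.2222 = -0.502

-0.502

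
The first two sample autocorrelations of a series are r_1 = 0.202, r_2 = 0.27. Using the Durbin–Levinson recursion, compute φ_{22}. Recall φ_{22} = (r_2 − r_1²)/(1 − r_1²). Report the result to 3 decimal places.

0.239

φ_{22} = (r_2 − r_1²) / (1 − r_1²)
r_1² = (0.202)² = 0.040804
Numerator = 0.27 − 0.0408 = 0.2292; denominator = 1 − 0.0408 = 0.9592
φ_{22} = 0.2292 / 0.9592 = 0.239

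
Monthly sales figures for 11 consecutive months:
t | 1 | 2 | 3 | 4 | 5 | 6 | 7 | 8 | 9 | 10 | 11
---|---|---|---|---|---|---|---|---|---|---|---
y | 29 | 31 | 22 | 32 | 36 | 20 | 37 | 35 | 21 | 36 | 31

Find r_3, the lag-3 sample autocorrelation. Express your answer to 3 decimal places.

Mean ȳ = (29 + 31 + 22 + 32 + 36 + 20 + 37 + 35 + 21 + 36 + 31)/11 = 30.0000
Numerator Σ_{t=1}^{8}(y_t−ȳ)(y_{t+3}−ȳ) = 265.0000
Denominator Σ(y_t−ȳ)² = 398.0000
r_3 = 265.0000 / 398.0000 = 0.666

0.666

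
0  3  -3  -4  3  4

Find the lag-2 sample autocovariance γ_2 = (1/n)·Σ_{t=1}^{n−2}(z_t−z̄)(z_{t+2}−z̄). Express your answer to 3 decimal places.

-5.667

Mean z̄ = (0 + 3 − 3 − 4 + 3 + 4)/6 = 0.5000
Deviations: -0.5000, 2.5000, -3.5000, -4.5000, 2.5000, 3.5000
Σ_{t=1}^{4}(z_t−z̄)(z_{t+2}−z̄) = -34.0000
γ_2 = -34.0000 / 6 = -5.667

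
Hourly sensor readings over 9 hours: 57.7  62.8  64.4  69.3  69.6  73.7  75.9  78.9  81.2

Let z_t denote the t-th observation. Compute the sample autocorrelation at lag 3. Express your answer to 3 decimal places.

0.047

Mean z̄ = (57.7 + 62.8 + 64.4 + 69.3 + 69.6 + 73.7 + 75.9 + 78.9 + 81.2)/9 = 70.3889
Σ(z_t−z̄)(z_{t+3}−z̄) = (13.8168) + (5.9868) + (-19.8299) + (-6.0010) + (-6.7143) + (35.7968) = 23.0552
Denominator Σ(z_t−z̄)² = 486.9289
r_3 = 23.0552 / 486.9289 = 0.047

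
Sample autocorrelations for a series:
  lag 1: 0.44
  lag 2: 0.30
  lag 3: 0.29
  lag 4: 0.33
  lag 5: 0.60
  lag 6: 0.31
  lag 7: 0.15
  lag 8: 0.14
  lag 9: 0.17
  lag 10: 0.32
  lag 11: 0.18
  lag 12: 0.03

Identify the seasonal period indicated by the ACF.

5

The largest autocorrelation is r_5 = 0.60; the remaining lags stay at or below 0.44. The elevated value at lag 1 (0.44), dropping to 0.30 at lag 2, reflects decaying short-term dependence rather than seasonality.
The dominant spike at lag 5 indicates a seasonal period of 5.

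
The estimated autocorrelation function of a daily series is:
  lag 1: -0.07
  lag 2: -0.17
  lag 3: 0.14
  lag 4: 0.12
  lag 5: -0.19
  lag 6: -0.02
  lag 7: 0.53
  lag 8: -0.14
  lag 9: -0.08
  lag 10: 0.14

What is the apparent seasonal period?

The largest autocorrelation is r_7 = 0.53; the remaining lags stay at or below 0.14.
The dominant spike at lag 7 indicates a seasonal period of 7.

7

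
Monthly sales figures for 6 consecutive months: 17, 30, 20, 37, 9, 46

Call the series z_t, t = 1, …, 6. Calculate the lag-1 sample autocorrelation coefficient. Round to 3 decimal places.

-0.690

Mean z̄ = (17 + 30 + 20 + 37 + 9 + 46)/6 = 26.5000
Σ(z_t−z̄)(z_{t+1}−z̄) = (-33.2500) + (-22.7500) + (-68.2500) + (-183.7500) + (-341.2500) = -649.2500
Denominator Σ(z_t−z̄)² = 941.5000
r_1 = -649.2500 / 941.5000 = -0.690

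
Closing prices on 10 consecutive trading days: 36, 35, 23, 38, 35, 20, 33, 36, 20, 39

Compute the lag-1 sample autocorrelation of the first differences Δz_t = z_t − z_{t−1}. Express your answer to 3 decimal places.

First differences Δz: -1, -12, 15, -3, -15, 13, 3, -16, 19
Mean of differences = 0.3333
Numerator Σ(Δz_t−Δz̄)(Δz_{t+1}−Δz̄) = -671.1111
Denominator Σ(Δz_t−Δz̄)² = 1398.0000
r_1(Δz) = -671.1111 / 1398.0000 = -0.480

-0.480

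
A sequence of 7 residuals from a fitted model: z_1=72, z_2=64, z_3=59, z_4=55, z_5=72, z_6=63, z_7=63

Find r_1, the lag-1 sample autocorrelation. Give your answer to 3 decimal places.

Mean z̄ = (72 + 64 + 59 + 55 + 72 + 63 + 63)/7 = 64.0000
Deviations from mean: 8.0000, 0.0000, -5.0000, -9.0000, 8.0000, -1.0000, -1.0000
Σ(z_t−z̄)(z_{t+1}−z̄) = (0.0000) + (0.0000) + (45.0000) + (-72.0000) + (-8.0000) + (1.0000) = -34.0000
Denominator Σ(z_t−z̄)² = 236.0000
r_1 = -34.0000 / 236.0000 = -0.144

-0.144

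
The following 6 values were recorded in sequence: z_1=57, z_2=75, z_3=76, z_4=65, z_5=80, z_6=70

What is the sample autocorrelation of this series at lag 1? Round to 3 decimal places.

Mean z̄ = (57 + 75 + 76 + 65 + 80 + 70)/6 = 70.5000
Deviations from mean: -13.5000, 4.5000, 5.5000, -5.5000, 9.5000, -0.5000
Σ(z_t−z̄)(z_{t+1}−z̄) = (-60.7500) + (24.7500) + (-30.2500) + (-52.2500) + (-4.7500) = -123.2500
Denominator Σ(z_t−z̄)² = 353.5000
r_1 = -123.2500 / 353.5000 = -0.349

-0.349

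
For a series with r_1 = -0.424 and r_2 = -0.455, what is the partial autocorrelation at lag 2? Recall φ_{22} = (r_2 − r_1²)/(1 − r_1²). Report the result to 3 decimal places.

-0.774

φ_{22} = (r_2 − r_1²) / (1 − r_1²)
r_1² = (-0.424)² = 0.179776
Numerator = -0.455 − 0.1798 = -0.6348; denominator = 1 − 0.1798 = 0.8202
φ_{22} = -0.6348 / 0.8202 = -0.774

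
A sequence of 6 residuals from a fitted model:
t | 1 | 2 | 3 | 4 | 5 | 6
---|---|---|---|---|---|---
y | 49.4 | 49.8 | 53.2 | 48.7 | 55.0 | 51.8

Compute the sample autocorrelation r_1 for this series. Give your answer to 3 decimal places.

-0.422

Mean ȳ = (49.4 + 49.8 + 53.2 + 48.7 + 55.0 + 51.8)/6 = 51.3167
Deviations from mean: -1.9167, -1.5167, 1.8833, -2.6167, 3.6833, 0.4833
Σ(y_t−ȳ)(y_{t+1}−ȳ) = (2.9069) + (-2.8564) + (-4.9281) + (-9.6381) + (1.7803) = -12.7353
Denominator Σ(y_t−ȳ)² = 30.1683
r_1 = -12.7353 / 30.1683 = -0.422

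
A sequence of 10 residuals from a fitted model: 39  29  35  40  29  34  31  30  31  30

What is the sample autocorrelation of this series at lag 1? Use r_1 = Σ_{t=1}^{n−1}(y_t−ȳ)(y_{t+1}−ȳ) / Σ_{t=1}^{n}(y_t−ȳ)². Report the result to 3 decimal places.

-0.237

Mean ȳ = (39 + 29 + 35 + 40 + 29 + 34 + 31 + 30 + 31 + 30)/10 = 32.8000
Numerator Σ_{t=1}^{9}(y_t−ȳ)(y_{t+1}−ȳ) = -35.0400
Denominator Σ(y_t−ȳ)² = 147.6000
r_1 = -35.0400 / 147.6000 = -0.237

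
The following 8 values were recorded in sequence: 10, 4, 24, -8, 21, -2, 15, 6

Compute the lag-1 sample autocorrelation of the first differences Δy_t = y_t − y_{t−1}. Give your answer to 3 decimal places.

First differences Δy: -6, 20, -32, 29, -23, 17, -9
Mean of differences = -0.5714
Numerator Σ(Δy_t−Δȳ)(Δy_{t+1}−Δȳ) = -2893.0408
Denominator Σ(Δy_t−Δȳ)² = 3197.7143
r_1(Δy) = -2893.0408 / 3197.7143 = -0.905

-0.905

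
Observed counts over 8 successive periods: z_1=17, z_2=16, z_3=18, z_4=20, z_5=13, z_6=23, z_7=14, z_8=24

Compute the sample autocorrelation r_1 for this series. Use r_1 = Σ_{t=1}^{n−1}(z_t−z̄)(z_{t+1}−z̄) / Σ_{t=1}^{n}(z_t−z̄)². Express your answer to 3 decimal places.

-0.690

Mean z̄ = (17 + 16 + 18 + 20 + 13 + 23 + 14 + 24)/8 = 18.1250
Numerator Σ_{t=1}^{7}(z_t−z̄)(z_{t+1}−z̄) = -76.5156
Denominator Σ(z_t−z̄)² = 110.8750
r_1 = -76.5156 / 110.8750 = -0.690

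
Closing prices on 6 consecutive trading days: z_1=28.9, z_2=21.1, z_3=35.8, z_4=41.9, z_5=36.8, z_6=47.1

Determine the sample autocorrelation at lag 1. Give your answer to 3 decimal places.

0.268

Mean z̄ = (28.9 + 21.1 + 35.8 + 41.9 + 36.8 + 47.1)/6 = 35.2667
Deviations from mean: -6.3667, -14.1667, 0.5333, 6.6333, 1.5333, 11.8333
Numerator Σ_{t=1}^{5}(z_t−z̄)(z_{t+1}−z̄) = 114.4922
Denominator Σ(z_t−z̄)² = 427.8933
r_1 = 114.4922 / 427.8933 = 0.268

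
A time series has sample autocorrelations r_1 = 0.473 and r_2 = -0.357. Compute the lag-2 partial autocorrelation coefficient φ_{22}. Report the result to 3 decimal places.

-0.748

φ_{22} = (r_2 − r_1²) / (1 − r_1²)
r_1² = (0.473)² = 0.223729
Numerator = -0.357 − 0.2237 = -0.5807; denominator = 1 − 0.2237 = 0.7763
φ_{22} = -0.5807 / 0.7763 = -0.748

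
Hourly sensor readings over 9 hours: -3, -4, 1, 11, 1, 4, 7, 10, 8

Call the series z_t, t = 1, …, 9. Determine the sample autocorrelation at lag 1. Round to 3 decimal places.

Mean z̄ = (-3 − 4 + 1 + 11 + 1 + 4 + 7 + 10 + 8)/9 = 3.8889
Numerator Σ_{t=1}^{8}(z_t−z̄)(z_{t+1}−z̄) = 80.2099
Denominator Σ(z_t−z̄)² = 240.8889
r_1 = 80.2099 / 240.8889 = 0.333

0.333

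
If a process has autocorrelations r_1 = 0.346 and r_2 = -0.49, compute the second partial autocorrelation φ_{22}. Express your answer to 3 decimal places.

-0.693

φ_{22} = (r_2 − r_1²) / (1 − r_1²)
r_1² = (0.346)² = 0.119716
Numerator = -0.49 − 0.1197 = -0.6097; denominator = 1 − 0.1197 = 0.8803
φ_{22} = -0.6097 / 0.8803 = -0.693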